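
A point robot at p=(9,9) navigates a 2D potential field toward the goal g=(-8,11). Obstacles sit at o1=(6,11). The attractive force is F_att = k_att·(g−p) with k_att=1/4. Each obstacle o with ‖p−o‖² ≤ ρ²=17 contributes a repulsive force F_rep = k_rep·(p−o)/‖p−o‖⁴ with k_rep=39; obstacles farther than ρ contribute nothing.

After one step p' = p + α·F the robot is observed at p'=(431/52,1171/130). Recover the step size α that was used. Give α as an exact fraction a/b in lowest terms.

α = 1/5

F_att = 1/4·(g−p) = 1/4·(-17,2) = (-4.2500,0.5000)
o1: d²=13 ≤ ρ²=17; F_rep = 39·(3,-2)/13² = (0.6923,-0.4615)
F = F_att + ΣF_rep = (-3.5577,0.0385)
Δp = p'−p = (-0.7115,0.0077); α = Δx/Fx = (-37/52) / (-185/52) = 1/5
check: Δy/Fy = (1/130) / (1/26) = 1/5 ✓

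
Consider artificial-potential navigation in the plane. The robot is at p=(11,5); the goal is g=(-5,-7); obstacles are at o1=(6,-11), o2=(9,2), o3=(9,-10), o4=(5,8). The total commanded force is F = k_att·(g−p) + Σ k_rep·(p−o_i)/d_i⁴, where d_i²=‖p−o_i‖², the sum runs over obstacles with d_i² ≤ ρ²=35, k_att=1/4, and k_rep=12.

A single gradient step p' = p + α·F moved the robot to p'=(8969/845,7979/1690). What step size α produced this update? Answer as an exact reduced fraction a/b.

F_att = 1/4·(g−p) = 1/4·(-16,-12) = (-4.0000,-3.0000)
o1: d²=281 > ρ²=35 → inactive
o2: d²=13 ≤ ρ²=35; F_rep = 12·(2,3)/13² = (0.1420,0.2130)
o3: d²=229 > ρ²=35 → inactive
o4: d²=45 > ρ²=35 → inactive
F = F_att + ΣF_rep = (-3.8580,-2.7870)
Δp = p'−p = (-0.3858,-0.2787); α = Δx/Fx = (-326/845) / (-652/169) = 1/10
check: Δy/Fy = (-471/1690) / (-471/169) = 1/10 ✓

α = 1/10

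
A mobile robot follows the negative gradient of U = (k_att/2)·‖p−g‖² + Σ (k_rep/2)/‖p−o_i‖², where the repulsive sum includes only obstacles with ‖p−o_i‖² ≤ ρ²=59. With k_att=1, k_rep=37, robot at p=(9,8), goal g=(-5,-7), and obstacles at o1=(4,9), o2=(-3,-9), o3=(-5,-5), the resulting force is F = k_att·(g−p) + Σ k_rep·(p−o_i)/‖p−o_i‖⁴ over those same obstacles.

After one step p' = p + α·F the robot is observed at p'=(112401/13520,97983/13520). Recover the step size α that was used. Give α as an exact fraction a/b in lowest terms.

F_att = 1·(g−p) = 1·(-14,-15) = (-14.0000,-15.0000)
o1: d²=26 ≤ ρ²=59; F_rep = 37·(5,-1)/26² = (0.2737,-0.0547)
o2: d²=433 > ρ²=59 → inactive
o3: d²=365 > ρ²=59 → inactive
F = F_att + ΣF_rep = (-13.7263,-15.0547)
Δp = p'−p = (-0.6863,-0.7527); α = Δx/Fx = (-9279/13520) / (-9279/676) = 1/20
check: Δy/Fy = (-10177/13520) / (-10177/676) = 1/20 ✓

α = 1/20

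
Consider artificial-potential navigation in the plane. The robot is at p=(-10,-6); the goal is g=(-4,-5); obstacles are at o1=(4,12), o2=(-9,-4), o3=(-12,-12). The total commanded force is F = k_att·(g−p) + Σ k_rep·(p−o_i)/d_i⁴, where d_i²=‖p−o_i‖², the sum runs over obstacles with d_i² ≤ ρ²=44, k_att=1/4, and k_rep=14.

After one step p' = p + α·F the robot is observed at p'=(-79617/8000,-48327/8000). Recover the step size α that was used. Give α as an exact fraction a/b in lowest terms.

F_att = 1/4·(g−p) = 1/4·(6,1) = (1.5000,0.2500)
o1: d²=520 > ρ²=44 → inactive
o2: d²=5 ≤ ρ²=44; F_rep = 14·(-1,-2)/5² = (-0.5600,-1.1200)
o3: d²=40 ≤ ρ²=44; F_rep = 14·(2,6)/40² = (0.0175,0.0525)
F = F_att + ΣF_rep = (0.9575,-0.8175)
Δp = p'−p = (0.0479,-0.0409); α = Δx/Fx = (383/8000) / (383/400) = 1/20
check: Δy/Fy = (-327/8000) / (-327/400) = 1/20 ✓

α = 1/20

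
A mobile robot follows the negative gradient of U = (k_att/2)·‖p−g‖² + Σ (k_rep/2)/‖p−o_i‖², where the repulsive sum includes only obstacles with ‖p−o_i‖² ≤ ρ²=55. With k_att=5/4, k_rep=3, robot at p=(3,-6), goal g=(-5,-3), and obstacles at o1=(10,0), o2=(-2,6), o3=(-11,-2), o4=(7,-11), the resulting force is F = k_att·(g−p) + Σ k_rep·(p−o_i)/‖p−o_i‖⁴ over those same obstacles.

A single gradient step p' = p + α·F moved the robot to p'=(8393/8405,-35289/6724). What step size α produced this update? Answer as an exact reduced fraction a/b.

α = 1/5

F_att = 5/4·(g−p) = 5/4·(-8,3) = (-10.0000,3.7500)
o1: d²=85 > ρ²=55 → inactive
o2: d²=169 > ρ²=55 → inactive
o3: d²=212 > ρ²=55 → inactive
o4: d²=41 ≤ ρ²=55; F_rep = 3·(-4,5)/41² = (-0.0071,0.0089)
F = F_att + ΣF_rep = (-10.0071,3.7589)
Δp = p'−p = (-2.0014,0.7518); α = Δx/Fx = (-16822/8405) / (-16822/1681) = 1/5
check: Δy/Fy = (5055/6724) / (25275/6724) = 1/5 ✓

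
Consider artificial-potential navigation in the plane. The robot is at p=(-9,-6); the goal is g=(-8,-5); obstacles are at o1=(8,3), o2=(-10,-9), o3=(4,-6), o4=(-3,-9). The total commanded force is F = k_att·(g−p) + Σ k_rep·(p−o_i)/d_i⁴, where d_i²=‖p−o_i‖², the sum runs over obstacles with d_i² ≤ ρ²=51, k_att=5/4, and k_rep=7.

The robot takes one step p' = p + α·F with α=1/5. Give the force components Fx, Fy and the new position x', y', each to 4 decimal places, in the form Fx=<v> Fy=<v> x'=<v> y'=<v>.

Fx=1.2993 Fy=1.4704 x'=-8.7401 y'=-5.7059

F_att = 5/4·(g−p) = 5/4·(1,1) = (1.2500,1.2500)
o1: d²=370 > ρ²=51 → inactive
o2: d²=10 ≤ ρ²=51; F_rep = 7·(1,3)/10² = (0.0700,0.2100)
o3: d²=169 > ρ²=51 → inactive
o4: d²=45 ≤ ρ²=51; F_rep = 7·(-6,3)/45² = (-0.0207,0.0104)
F = F_att + ΣF_rep = (1.2993,1.4704)
p' = p + 1/5·F = (-8.7401,-5.7059)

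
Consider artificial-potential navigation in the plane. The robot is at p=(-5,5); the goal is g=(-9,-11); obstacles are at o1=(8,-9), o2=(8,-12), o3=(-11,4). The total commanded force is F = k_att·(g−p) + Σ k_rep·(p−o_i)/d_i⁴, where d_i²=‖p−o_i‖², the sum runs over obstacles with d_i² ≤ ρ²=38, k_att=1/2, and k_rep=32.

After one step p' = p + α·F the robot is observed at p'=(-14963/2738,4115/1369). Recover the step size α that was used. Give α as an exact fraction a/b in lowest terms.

F_att = 1/2·(g−p) = 1/2·(-4,-16) = (-2.0000,-8.0000)
o1: d²=365 > ρ²=38 → inactive
o2: d²=458 > ρ²=38 → inactive
o3: d²=37 ≤ ρ²=38; F_rep = 32·(6,1)/37² = (0.1402,0.0234)
F = F_att + ΣF_rep = (-1.8598,-7.9766)
Δp = p'−p = (-0.4649,-1.9942); α = Δx/Fx = (-1273/2738) / (-2546/1369) = 1/4
check: Δy/Fy = (-2730/1369) / (-10920/1369) = 1/4 ✓

α = 1/4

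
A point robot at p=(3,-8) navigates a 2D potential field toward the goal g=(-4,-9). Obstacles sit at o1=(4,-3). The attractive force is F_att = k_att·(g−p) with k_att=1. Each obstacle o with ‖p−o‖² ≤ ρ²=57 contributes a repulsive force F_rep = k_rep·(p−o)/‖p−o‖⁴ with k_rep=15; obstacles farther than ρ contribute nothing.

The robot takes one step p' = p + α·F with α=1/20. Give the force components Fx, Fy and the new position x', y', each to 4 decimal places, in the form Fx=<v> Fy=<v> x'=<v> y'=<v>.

Fx=-7.0222 Fy=-1.1109 x'=2.6489 y'=-8.0555

F_att = 1·(g−p) = 1·(-7,-1) = (-7.0000,-1.0000)
o1: d²=26 ≤ ρ²=57; F_rep = 15·(-1,-5)/26² = (-0.0222,-0.1109)
F = F_att + ΣF_rep = (-7.0222,-1.1109)
p' = p + 1/20·F = (2.6489,-8.0555)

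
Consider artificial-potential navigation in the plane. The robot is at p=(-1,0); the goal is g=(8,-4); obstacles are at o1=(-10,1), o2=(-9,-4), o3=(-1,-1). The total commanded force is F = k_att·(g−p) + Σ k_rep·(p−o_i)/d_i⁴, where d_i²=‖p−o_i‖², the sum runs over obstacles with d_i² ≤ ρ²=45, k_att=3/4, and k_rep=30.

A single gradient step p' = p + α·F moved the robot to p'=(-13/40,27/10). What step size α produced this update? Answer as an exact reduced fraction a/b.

F_att = 3/4·(g−p) = 3/4·(9,-4) = (6.7500,-3.0000)
o1: d²=82 > ρ²=45 → inactive
o2: d²=80 > ρ²=45 → inactive
o3: d²=1 ≤ ρ²=45; F_rep = 30·(0,1)/1² = (0.0000,30.0000)
F = F_att + ΣF_rep = (6.7500,27.0000)
Δp = p'−p = (0.6750,2.7000); α = Δx/Fx = (27/40) / (27/4) = 1/10
check: Δy/Fy = (27/10) / (27) = 1/10 ✓

α = 1/10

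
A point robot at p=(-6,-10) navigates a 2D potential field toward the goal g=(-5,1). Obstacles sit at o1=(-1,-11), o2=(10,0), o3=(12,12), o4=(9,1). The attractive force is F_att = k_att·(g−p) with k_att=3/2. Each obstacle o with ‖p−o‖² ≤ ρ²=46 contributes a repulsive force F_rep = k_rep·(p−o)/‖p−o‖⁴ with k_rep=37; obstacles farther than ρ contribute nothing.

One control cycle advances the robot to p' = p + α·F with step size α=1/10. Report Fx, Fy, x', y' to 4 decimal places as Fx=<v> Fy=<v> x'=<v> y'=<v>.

Fx=1.2263 Fy=16.5547 x'=-5.8774 y'=-8.3445

F_att = 3/2·(g−p) = 3/2·(1,11) = (1.5000,16.5000)
o1: d²=26 ≤ ρ²=46; F_rep = 37·(-5,1)/26² = (-0.2737,0.0547)
o2: d²=356 > ρ²=46 → inactive
o3: d²=808 > ρ²=46 → inactive
o4: d²=346 > ρ²=46 → inactive
F = F_att + ΣF_rep = (1.2263,16.5547)
p' = p + 1/10·F = (-5.8774,-8.3445)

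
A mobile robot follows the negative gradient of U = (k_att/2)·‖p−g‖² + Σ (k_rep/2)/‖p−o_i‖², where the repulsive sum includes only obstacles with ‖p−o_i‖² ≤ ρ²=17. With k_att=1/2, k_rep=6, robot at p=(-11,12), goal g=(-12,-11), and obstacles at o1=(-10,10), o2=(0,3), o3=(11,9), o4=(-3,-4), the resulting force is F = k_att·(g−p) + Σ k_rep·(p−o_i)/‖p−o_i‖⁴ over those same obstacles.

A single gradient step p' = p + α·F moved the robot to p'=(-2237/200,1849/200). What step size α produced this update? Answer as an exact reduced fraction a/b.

α = 1/4

F_att = 1/2·(g−p) = 1/2·(-1,-23) = (-0.5000,-11.5000)
o1: d²=5 ≤ ρ²=17; F_rep = 6·(-1,2)/5² = (-0.2400,0.4800)
o2: d²=202 > ρ²=17 → inactive
o3: d²=493 > ρ²=17 → inactive
o4: d²=320 > ρ²=17 → inactive
F = F_att + ΣF_rep = (-0.7400,-11.0200)
Δp = p'−p = (-0.1850,-2.7550); α = Δx/Fx = (-37/200) / (-37/50) = 1/4
check: Δy/Fy = (-551/200) / (-551/50) = 1/4 ✓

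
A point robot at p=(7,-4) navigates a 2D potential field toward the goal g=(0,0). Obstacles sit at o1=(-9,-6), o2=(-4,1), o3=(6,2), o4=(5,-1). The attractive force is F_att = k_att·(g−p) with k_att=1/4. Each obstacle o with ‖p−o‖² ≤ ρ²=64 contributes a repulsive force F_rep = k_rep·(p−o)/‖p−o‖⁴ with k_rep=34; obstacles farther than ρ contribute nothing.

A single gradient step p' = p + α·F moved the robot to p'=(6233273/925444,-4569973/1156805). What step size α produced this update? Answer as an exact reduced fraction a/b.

F_att = 1/4·(g−p) = 1/4·(-7,4) = (-1.7500,1.0000)
o1: d²=260 > ρ²=64 → inactive
o2: d²=146 > ρ²=64 → inactive
o3: d²=37 ≤ ρ²=64; F_rep = 34·(1,-6)/37² = (0.0248,-0.1490)
o4: d²=13 ≤ ρ²=64; F_rep = 34·(2,-3)/13² = (0.4024,-0.6036)
F = F_att + ΣF_rep = (-1.3228,0.2474)
Δp = p'−p = (-0.2646,0.0495); α = Δx/Fx = (-244835/925444) / (-1224175/925444) = 1/5
check: Δy/Fy = (57247/1156805) / (57247/231361) = 1/5 ✓

α = 1/5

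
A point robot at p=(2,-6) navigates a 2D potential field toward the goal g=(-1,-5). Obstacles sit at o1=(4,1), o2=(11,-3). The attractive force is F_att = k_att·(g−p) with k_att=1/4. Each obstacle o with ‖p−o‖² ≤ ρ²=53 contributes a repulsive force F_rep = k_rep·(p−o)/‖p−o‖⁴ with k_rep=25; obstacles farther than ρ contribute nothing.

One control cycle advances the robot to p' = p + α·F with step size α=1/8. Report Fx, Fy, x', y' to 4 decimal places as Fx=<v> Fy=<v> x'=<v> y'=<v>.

Fx=-0.7678 Fy=0.1877 x'=1.9040 y'=-5.9765

F_att = 1/4·(g−p) = 1/4·(-3,1) = (-0.7500,0.2500)
o1: d²=53 ≤ ρ²=53; F_rep = 25·(-2,-7)/53² = (-0.0178,-0.0623)
o2: d²=90 > ρ²=53 → inactive
F = F_att + ΣF_rep = (-0.7678,0.1877)
p' = p + 1/8·F = (1.9040,-5.9765)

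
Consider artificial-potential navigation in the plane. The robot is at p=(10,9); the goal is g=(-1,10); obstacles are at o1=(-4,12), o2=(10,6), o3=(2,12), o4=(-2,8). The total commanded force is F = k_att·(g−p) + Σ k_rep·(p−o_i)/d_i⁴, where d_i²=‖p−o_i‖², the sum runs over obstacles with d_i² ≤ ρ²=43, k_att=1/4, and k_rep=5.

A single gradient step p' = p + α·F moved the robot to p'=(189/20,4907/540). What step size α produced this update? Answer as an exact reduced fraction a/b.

α = 1/5

F_att = 1/4·(g−p) = 1/4·(-11,1) = (-2.7500,0.2500)
o1: d²=205 > ρ²=43 → inactive
o2: d²=9 ≤ ρ²=43; F_rep = 5·(0,3)/9² = (0.0000,0.1852)
o3: d²=73 > ρ²=43 → inactive
o4: d²=145 > ρ²=43 → inactive
F = F_att + ΣF_rep = (-2.7500,0.4352)
Δp = p'−p = (-0.5500,0.0870); α = Δx/Fx = (-11/20) / (-11/4) = 1/5
check: Δy/Fy = (47/540) / (47/108) = 1/5 ✓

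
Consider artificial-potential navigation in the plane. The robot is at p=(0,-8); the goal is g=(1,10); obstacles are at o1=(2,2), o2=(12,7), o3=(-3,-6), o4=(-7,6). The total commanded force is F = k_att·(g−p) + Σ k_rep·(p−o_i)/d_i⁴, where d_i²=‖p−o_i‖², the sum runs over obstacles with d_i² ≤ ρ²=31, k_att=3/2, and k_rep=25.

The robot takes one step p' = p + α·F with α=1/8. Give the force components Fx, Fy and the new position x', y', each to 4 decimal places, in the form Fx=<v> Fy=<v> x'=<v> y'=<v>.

F_att = 3/2·(g−p) = 3/2·(1,18) = (1.5000,27.0000)
o1: d²=104 > ρ²=31 → inactive
o2: d²=369 > ρ²=31 → inactive
o3: d²=13 ≤ ρ²=31; F_rep = 25·(3,-2)/13² = (0.4438,-0.2959)
o4: d²=245 > ρ²=31 → inactive
F = F_att + ΣF_rep = (1.9438,26.7041)
p' = p + 1/8·F = (0.2430,-4.6620)

Fx=1.9438 Fy=26.7041 x'=0.2430 y'=-4.6620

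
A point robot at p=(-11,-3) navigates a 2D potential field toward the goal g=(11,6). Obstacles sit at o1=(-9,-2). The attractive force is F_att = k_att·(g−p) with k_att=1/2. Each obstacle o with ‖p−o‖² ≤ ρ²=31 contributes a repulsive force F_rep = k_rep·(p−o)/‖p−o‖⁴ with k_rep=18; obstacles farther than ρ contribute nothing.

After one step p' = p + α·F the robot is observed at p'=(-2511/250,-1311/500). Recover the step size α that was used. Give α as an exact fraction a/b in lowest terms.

α = 1/10

F_att = 1/2·(g−p) = 1/2·(22,9) = (11.0000,4.5000)
o1: d²=5 ≤ ρ²=31; F_rep = 18·(-2,-1)/5² = (-1.4400,-0.7200)
F = F_att + ΣF_rep = (9.5600,3.7800)
Δp = p'−p = (0.9560,0.3780); α = Δx/Fx = (239/250) / (239/25) = 1/10
check: Δy/Fy = (189/500) / (189/50) = 1/10 ✓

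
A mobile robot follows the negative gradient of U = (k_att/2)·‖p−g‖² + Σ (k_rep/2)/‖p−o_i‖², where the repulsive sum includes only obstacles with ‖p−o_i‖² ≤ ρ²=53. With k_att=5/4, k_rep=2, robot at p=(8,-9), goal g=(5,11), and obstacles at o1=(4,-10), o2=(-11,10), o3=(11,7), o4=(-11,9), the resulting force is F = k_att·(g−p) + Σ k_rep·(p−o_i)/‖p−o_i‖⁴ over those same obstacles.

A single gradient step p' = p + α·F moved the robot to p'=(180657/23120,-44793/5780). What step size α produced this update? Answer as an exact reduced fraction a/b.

α = 1/20

F_att = 5/4·(g−p) = 5/4·(-3,20) = (-3.7500,25.0000)
o1: d²=17 ≤ ρ²=53; F_rep = 2·(4,1)/17² = (0.0277,0.0069)
o2: d²=722 > ρ²=53 → inactive
o3: d²=265 > ρ²=53 → inactive
o4: d²=685 > ρ²=53 → inactive
F = F_att + ΣF_rep = (-3.7223,25.0069)
Δp = p'−p = (-0.1861,1.2503); α = Δx/Fx = (-4303/23120) / (-4303/1156) = 1/20
check: Δy/Fy = (7227/5780) / (7227/289) = 1/20 ✓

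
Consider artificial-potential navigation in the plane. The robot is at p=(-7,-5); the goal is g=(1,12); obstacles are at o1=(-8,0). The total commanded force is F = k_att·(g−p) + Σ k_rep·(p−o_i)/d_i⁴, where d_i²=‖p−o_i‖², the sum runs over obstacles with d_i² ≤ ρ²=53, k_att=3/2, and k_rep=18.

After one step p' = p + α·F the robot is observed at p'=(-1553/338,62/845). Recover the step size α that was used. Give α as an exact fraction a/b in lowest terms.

F_att = 3/2·(g−p) = 3/2·(8,17) = (12.0000,25.5000)
o1: d²=26 ≤ ρ²=53; F_rep = 18·(1,-5)/26² = (0.0266,-0.1331)
F = F_att + ΣF_rep = (12.0266,25.3669)
Δp = p'−p = (2.4053,5.0734); α = Δx/Fx = (813/338) / (4065/338) = 1/5
check: Δy/Fy = (4287/845) / (4287/169) = 1/5 ✓

α = 1/5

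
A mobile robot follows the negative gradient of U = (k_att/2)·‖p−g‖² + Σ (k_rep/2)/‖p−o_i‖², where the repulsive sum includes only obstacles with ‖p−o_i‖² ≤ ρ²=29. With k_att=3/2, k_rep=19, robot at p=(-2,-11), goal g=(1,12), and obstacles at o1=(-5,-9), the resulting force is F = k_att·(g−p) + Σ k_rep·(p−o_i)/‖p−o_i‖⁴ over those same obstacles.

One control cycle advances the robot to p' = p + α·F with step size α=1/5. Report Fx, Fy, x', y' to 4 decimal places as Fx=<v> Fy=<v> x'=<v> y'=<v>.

F_att = 3/2·(g−p) = 3/2·(3,23) = (4.5000,34.5000)
o1: d²=13 ≤ ρ²=29; F_rep = 19·(3,-2)/13² = (0.3373,-0.2249)
F = F_att + ΣF_rep = (4.8373,34.2751)
p' = p + 1/5·F = (-1.0325,-4.1450)

Fx=4.8373 Fy=34.2751 x'=-1.0325 y'=-4.1450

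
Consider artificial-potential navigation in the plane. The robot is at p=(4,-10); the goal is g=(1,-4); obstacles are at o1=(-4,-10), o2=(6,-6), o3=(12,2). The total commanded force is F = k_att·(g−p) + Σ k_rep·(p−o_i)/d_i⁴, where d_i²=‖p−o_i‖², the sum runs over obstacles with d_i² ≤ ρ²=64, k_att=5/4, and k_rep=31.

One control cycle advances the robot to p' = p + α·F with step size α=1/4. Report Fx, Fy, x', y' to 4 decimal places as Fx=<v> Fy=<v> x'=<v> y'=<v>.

F_att = 5/4·(g−p) = 5/4·(-3,6) = (-3.7500,7.5000)
o1: d²=64 ≤ ρ²=64; F_rep = 31·(8,0)/64² = (0.0605,0.0000)
o2: d²=20 ≤ ρ²=64; F_rep = 31·(-2,-4)/20² = (-0.1550,-0.3100)
o3: d²=208 > ρ²=64 → inactive
F = F_att + ΣF_rep = (-3.8445,7.1900)
p' = p + 1/4·F = (3.0389,-8.2025)

Fx=-3.8445 Fy=7.1900 x'=3.0389 y'=-8.2025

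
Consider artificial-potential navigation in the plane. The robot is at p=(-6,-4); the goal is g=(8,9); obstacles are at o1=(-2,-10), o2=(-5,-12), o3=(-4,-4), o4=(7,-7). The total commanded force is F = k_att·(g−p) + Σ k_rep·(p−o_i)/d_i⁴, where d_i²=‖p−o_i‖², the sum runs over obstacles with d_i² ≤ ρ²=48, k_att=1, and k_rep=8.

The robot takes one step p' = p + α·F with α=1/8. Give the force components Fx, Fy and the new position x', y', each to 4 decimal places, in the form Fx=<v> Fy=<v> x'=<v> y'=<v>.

F_att = 1·(g−p) = 1·(14,13) = (14.0000,13.0000)
o1: d²=52 > ρ²=48 → inactive
o2: d²=65 > ρ²=48 → inactive
o3: d²=4 ≤ ρ²=48; F_rep = 8·(-2,0)/4² = (-1.0000,0.0000)
o4: d²=178 > ρ²=48 → inactive
F = F_att + ΣF_rep = (13.0000,13.0000)
p' = p + 1/8·F = (-4.3750,-2.3750)

Fx=13.0000 Fy=13.0000 x'=-4.3750 y'=-2.3750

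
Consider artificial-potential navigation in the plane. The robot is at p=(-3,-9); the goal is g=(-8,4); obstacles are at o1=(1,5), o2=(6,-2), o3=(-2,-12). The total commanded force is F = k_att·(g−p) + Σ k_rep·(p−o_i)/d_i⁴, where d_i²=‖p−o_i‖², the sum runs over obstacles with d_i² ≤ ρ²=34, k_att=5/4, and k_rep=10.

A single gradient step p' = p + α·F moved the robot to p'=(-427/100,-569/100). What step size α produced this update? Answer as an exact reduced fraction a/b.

F_att = 5/4·(g−p) = 5/4·(-5,13) = (-6.2500,16.2500)
o1: d²=212 > ρ²=34 → inactive
o2: d²=130 > ρ²=34 → inactive
o3: d²=10 ≤ ρ²=34; F_rep = 10·(-1,3)/10² = (-0.1000,0.3000)
F = F_att + ΣF_rep = (-6.3500,16.5500)
Δp = p'−p = (-1.2700,3.3100); α = Δx/Fx = (-127/100) / (-127/20) = 1/5
check: Δy/Fy = (331/100) / (331/20) = 1/5 ✓

α = 1/5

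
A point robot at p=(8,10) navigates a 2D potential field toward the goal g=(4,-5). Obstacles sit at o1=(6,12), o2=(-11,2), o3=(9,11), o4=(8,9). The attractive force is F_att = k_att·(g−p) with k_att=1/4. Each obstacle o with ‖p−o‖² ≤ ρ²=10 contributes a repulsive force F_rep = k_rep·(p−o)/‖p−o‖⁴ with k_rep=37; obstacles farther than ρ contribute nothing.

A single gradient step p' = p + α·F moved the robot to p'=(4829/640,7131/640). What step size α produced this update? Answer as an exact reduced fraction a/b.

α = 1/20

F_att = 1/4·(g−p) = 1/4·(-4,-15) = (-1.0000,-3.7500)
o1: d²=8 ≤ ρ²=10; F_rep = 37·(2,-2)/8² = (1.1562,-1.1562)
o2: d²=425 > ρ²=10 → inactive
o3: d²=2 ≤ ρ²=10; F_rep = 37·(-1,-1)/2² = (-9.2500,-9.2500)
o4: d²=1 ≤ ρ²=10; F_rep = 37·(0,1)/1² = (0.0000,37.0000)
F = F_att + ΣF_rep = (-9.0938,22.8438)
Δp = p'−p = (-0.4547,1.1422); α = Δx/Fx = (-291/640) / (-291/32) = 1/20
check: Δy/Fy = (731/640) / (731/32) = 1/20 ✓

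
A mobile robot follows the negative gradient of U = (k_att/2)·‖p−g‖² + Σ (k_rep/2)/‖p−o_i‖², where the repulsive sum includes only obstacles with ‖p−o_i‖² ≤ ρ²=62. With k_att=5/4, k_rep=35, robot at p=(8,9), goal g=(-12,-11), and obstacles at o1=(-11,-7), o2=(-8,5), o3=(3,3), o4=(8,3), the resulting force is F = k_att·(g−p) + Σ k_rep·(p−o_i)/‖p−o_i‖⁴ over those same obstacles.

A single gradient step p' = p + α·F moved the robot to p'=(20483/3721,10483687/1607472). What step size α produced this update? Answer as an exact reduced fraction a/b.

α = 1/10

F_att = 5/4·(g−p) = 5/4·(-20,-20) = (-25.0000,-25.0000)
o1: d²=617 > ρ²=62 → inactive
o2: d²=272 > ρ²=62 → inactive
o3: d²=61 ≤ ρ²=62; F_rep = 35·(5,6)/61² = (0.0470,0.0564)
o4: d²=36 ≤ ρ²=62; F_rep = 35·(0,6)/36² = (0.0000,0.1620)
F = F_att + ΣF_rep = (-24.9530,-24.7815)
Δp = p'−p = (-2.4953,-2.4782); α = Δx/Fx = (-9285/3721) / (-92850/3721) = 1/10
check: Δy/Fy = (-3983561/1607472) / (-19917805/803736) = 1/10 ✓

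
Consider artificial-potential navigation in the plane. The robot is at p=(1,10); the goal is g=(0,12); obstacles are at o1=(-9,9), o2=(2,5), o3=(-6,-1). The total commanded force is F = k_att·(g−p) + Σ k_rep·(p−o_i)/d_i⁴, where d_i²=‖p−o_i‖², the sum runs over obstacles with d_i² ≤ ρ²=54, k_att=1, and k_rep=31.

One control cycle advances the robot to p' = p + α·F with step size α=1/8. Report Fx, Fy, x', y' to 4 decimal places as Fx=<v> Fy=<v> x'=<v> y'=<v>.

Fx=-1.0459 Fy=2.2293 x'=0.8693 y'=10.2787

F_att = 1·(g−p) = 1·(-1,2) = (-1.0000,2.0000)
o1: d²=101 > ρ²=54 → inactive
o2: d²=26 ≤ ρ²=54; F_rep = 31·(-1,5)/26² = (-0.0459,0.2293)
o3: d²=170 > ρ²=54 → inactive
F = F_att + ΣF_rep = (-1.0459,2.2293)
p' = p + 1/8·F = (0.8693,10.2787)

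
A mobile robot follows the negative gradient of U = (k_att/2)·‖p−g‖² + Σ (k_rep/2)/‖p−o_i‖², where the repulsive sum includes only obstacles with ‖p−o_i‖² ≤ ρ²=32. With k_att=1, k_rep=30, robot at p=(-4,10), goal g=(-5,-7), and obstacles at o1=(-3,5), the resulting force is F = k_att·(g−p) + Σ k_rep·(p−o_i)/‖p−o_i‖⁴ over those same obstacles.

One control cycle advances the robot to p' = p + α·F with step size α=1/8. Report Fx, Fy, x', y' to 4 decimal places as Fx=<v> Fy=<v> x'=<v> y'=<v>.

Fx=-1.0444 Fy=-16.7781 x'=-4.1305 y'=7.9027

F_att = 1·(g−p) = 1·(-1,-17) = (-1.0000,-17.0000)
o1: d²=26 ≤ ρ²=32; F_rep = 30·(-1,5)/26² = (-0.0444,0.2219)
F = F_att + ΣF_rep = (-1.0444,-16.7781)
p' = p + 1/8·F = (-4.1305,7.9027)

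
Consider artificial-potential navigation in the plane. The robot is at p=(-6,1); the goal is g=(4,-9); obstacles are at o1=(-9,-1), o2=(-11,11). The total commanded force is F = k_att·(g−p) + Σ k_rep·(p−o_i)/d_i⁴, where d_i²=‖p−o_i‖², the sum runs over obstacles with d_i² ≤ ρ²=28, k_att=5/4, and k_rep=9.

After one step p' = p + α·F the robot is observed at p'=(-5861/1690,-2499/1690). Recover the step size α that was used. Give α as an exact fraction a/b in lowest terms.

α = 1/5

F_att = 5/4·(g−p) = 5/4·(10,-10) = (12.5000,-12.5000)
o1: d²=13 ≤ ρ²=28; F_rep = 9·(3,2)/13² = (0.1598,0.1065)
o2: d²=125 > ρ²=28 → inactive
F = F_att + ΣF_rep = (12.6598,-12.3935)
Δp = p'−p = (2.5320,-2.4787); α = Δx/Fx = (4279/1690) / (4279/338) = 1/5
check: Δy/Fy = (-4189/1690) / (-4189/338) = 1/5 ✓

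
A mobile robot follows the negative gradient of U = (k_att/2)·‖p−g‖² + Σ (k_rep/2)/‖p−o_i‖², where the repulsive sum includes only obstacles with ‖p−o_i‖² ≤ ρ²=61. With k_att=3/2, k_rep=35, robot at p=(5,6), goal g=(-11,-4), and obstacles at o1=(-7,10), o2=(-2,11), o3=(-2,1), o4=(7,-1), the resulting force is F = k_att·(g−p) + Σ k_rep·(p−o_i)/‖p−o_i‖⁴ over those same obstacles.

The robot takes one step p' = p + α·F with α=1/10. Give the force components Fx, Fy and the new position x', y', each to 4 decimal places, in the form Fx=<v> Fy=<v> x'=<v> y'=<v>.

Fx=-24.0249 Fy=-14.9128 x'=2.5975 y'=4.5087

F_att = 3/2·(g−p) = 3/2·(-16,-10) = (-24.0000,-15.0000)
o1: d²=160 > ρ²=61 → inactive
o2: d²=74 > ρ²=61 → inactive
o3: d²=74 > ρ²=61 → inactive
o4: d²=53 ≤ ρ²=61; F_rep = 35·(-2,7)/53² = (-0.0249,0.0872)
F = F_att + ΣF_rep = (-24.0249,-14.9128)
p' = p + 1/10·F = (2.5975,4.5087)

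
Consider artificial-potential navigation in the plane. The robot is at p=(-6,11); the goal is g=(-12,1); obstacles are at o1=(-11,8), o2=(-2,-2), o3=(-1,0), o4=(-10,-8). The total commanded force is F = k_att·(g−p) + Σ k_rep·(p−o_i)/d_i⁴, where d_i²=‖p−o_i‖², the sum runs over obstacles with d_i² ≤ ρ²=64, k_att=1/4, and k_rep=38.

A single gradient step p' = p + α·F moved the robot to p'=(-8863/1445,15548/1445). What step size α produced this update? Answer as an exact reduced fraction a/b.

F_att = 1/4·(g−p) = 1/4·(-6,-10) = (-1.5000,-2.5000)
o1: d²=34 ≤ ρ²=64; F_rep = 38·(5,3)/34² = (0.1644,0.0986)
o2: d²=185 > ρ²=64 → inactive
o3: d²=146 > ρ²=64 → inactive
o4: d²=377 > ρ²=64 → inactive
F = F_att + ΣF_rep = (-1.3356,-2.4014)
Δp = p'−p = (-0.1336,-0.2401); α = Δx/Fx = (-193/1445) / (-386/289) = 1/10
check: Δy/Fy = (-347/1445) / (-694/289) = 1/10 ✓

α = 1/10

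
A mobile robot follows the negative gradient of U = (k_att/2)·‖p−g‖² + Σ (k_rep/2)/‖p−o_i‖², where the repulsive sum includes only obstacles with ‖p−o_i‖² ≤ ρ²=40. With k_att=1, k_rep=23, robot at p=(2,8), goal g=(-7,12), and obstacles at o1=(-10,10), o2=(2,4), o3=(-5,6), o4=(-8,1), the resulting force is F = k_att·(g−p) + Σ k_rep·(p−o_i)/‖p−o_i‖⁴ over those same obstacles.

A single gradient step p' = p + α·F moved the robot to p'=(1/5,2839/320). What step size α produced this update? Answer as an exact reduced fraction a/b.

F_att = 1·(g−p) = 1·(-9,4) = (-9.0000,4.0000)
o1: d²=148 > ρ²=40 → inactive
o2: d²=16 ≤ ρ²=40; F_rep = 23·(0,4)/16² = (0.0000,0.3594)
o3: d²=53 > ρ²=40 → inactive
o4: d²=149 > ρ²=40 → inactive
F = F_att + ΣF_rep = (-9.0000,4.3594)
Δp = p'−p = (-1.8000,0.8719); α = Δx/Fx = (-9/5) / (-9) = 1/5
check: Δy/Fy = (279/320) / (279/64) = 1/5 ✓

α = 1/5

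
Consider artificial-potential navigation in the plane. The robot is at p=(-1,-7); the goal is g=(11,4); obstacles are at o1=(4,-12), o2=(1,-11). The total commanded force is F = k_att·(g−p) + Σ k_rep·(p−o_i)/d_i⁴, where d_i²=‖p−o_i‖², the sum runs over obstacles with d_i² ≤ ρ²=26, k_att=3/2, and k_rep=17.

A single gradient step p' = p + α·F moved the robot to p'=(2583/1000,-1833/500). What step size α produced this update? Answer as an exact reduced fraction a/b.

α = 1/5

F_att = 3/2·(g−p) = 3/2·(12,11) = (18.0000,16.5000)
o1: d²=50 > ρ²=26 → inactive
o2: d²=20 ≤ ρ²=26; F_rep = 17·(-2,4)/20² = (-0.0850,0.1700)
F = F_att + ΣF_rep = (17.9150,16.6700)
Δp = p'−p = (3.5830,3.3340); α = Δx/Fx = (3583/1000) / (3583/200) = 1/5
check: Δy/Fy = (1667/500) / (1667/100) = 1/5 ✓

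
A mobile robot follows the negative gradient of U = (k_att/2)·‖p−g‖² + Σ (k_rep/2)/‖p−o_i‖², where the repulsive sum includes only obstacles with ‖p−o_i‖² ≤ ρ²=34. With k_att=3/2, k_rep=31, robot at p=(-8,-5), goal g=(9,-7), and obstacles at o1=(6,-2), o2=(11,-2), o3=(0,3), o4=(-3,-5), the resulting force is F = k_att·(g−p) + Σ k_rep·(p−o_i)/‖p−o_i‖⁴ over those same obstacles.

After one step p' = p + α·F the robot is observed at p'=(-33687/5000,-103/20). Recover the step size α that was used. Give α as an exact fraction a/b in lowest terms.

F_att = 3/2·(g−p) = 3/2·(17,-2) = (25.5000,-3.0000)
o1: d²=205 > ρ²=34 → inactive
o2: d²=370 > ρ²=34 → inactive
o3: d²=128 > ρ²=34 → inactive
o4: d²=25 ≤ ρ²=34; F_rep = 31·(-5,0)/25² = (-0.2480,0.0000)
F = F_att + ΣF_rep = (25.2520,-3.0000)
Δp = p'−p = (1.2626,-0.1500); α = Δx/Fx = (6313/5000) / (6313/250) = 1/20
check: Δy/Fy = (-3/20) / (-3) = 1/20 ✓

α = 1/20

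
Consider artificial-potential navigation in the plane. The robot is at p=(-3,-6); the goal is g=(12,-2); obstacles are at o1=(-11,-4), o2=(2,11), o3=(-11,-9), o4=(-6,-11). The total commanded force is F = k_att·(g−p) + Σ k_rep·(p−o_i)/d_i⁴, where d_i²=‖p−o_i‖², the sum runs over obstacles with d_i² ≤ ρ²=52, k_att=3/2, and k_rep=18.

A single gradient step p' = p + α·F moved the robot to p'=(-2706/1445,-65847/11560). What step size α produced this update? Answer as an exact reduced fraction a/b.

α = 1/20

F_att = 3/2·(g−p) = 3/2·(15,4) = (22.5000,6.0000)
o1: d²=68 > ρ²=52 → inactive
o2: d²=314 > ρ²=52 → inactive
o3: d²=73 > ρ²=52 → inactive
o4: d²=34 ≤ ρ²=52; F_rep = 18·(3,5)/34² = (0.0467,0.0779)
F = F_att + ΣF_rep = (22.5467,6.0779)
Δp = p'−p = (1.1273,0.3039); α = Δx/Fx = (1629/1445) / (6516/289) = 1/20
check: Δy/Fy = (3513/11560) / (3513/578) = 1/20 ✓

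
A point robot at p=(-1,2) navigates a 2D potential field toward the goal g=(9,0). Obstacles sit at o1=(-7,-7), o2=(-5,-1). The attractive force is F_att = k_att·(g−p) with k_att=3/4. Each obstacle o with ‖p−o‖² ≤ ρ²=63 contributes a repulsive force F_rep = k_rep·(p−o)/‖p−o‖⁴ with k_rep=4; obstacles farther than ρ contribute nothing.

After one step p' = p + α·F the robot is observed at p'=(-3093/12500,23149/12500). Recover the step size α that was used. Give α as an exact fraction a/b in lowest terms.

F_att = 3/4·(g−p) = 3/4·(10,-2) = (7.5000,-1.5000)
o1: d²=117 > ρ²=63 → inactive
o2: d²=25 ≤ ρ²=63; F_rep = 4·(4,3)/25² = (0.0256,0.0192)
F = F_att + ΣF_rep = (7.5256,-1.4808)
Δp = p'−p = (0.7526,-0.1481); α = Δx/Fx = (9407/12500) / (9407/1250) = 1/10
check: Δy/Fy = (-1851/12500) / (-1851/1250) = 1/10 ✓

α = 1/10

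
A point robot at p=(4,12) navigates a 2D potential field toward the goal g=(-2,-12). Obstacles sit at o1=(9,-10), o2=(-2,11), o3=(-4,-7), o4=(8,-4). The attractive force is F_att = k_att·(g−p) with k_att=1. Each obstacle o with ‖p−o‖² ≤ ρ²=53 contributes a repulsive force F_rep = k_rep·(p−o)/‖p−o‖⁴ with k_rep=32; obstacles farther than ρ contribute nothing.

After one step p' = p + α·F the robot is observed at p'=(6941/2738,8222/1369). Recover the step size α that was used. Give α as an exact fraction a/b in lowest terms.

α = 1/4

F_att = 1·(g−p) = 1·(-6,-24) = (-6.0000,-24.0000)
o1: d²=509 > ρ²=53 → inactive
o2: d²=37 ≤ ρ²=53; F_rep = 32·(6,1)/37² = (0.1402,0.0234)
o3: d²=425 > ρ²=53 → inactive
o4: d²=272 > ρ²=53 → inactive
F = F_att + ΣF_rep = (-5.8598,-23.9766)
Δp = p'−p = (-1.4649,-5.9942); α = Δx/Fx = (-4011/2738) / (-8022/1369) = 1/4
check: Δy/Fy = (-8206/1369) / (-32824/1369) = 1/4 ✓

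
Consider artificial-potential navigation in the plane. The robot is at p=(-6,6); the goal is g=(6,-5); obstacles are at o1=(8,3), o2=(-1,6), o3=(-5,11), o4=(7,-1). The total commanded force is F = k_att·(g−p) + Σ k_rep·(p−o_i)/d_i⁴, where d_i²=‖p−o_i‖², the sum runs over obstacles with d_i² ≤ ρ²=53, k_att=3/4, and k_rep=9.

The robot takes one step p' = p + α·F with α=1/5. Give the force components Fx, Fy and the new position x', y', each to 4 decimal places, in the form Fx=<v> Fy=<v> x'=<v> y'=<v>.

Fx=8.9147 Fy=-8.3166 x'=-4.2171 y'=4.3367

F_att = 3/4·(g−p) = 3/4·(12,-11) = (9.0000,-8.2500)
o1: d²=205 > ρ²=53 → inactive
o2: d²=25 ≤ ρ²=53; F_rep = 9·(-5,0)/25² = (-0.0720,0.0000)
o3: d²=26 ≤ ρ²=53; F_rep = 9·(-1,-5)/26² = (-0.0133,-0.0666)
o4: d²=218 > ρ²=53 → inactive
F = F_att + ΣF_rep = (8.9147,-8.3166)
p' = p + 1/5·F = (-4.2171,4.3367)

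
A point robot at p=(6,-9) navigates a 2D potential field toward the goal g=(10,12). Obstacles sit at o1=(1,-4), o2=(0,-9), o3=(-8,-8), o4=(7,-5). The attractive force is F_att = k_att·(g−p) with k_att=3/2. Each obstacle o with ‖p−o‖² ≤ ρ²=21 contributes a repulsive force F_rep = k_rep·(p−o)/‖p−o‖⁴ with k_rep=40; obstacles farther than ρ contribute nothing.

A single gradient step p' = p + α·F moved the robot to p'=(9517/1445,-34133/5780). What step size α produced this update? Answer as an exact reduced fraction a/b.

F_att = 3/2·(g−p) = 3/2·(4,21) = (6.0000,31.5000)
o1: d²=50 > ρ²=21 → inactive
o2: d²=36 > ρ²=21 → inactive
o3: d²=197 > ρ²=21 → inactive
o4: d²=17 ≤ ρ²=21; F_rep = 40·(-1,-4)/17² = (-0.1384,-0.5536)
F = F_att + ΣF_rep = (5.8616,30.9464)
Δp = p'−p = (0.5862,3.0946); α = Δx/Fx = (847/1445) / (1694/289) = 1/10
check: Δy/Fy = (17887/5780) / (17887/578) = 1/10 ✓

α = 1/10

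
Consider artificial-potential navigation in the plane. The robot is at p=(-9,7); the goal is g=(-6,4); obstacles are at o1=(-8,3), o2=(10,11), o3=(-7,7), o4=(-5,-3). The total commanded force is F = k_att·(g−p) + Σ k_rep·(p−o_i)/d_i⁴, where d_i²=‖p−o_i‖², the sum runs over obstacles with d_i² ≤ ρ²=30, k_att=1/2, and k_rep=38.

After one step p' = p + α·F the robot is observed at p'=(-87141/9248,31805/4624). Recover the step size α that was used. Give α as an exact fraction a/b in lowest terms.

α = 1/8

F_att = 1/2·(g−p) = 1/2·(3,-3) = (1.5000,-1.5000)
o1: d²=17 ≤ ρ²=30; F_rep = 38·(-1,4)/17² = (-0.1315,0.5260)
o2: d²=377 > ρ²=30 → inactive
o3: d²=4 ≤ ρ²=30; F_rep = 38·(-2,0)/4² = (-4.7500,0.0000)
o4: d²=116 > ρ²=30 → inactive
F = F_att + ΣF_rep = (-3.3815,-0.9740)
Δp = p'−p = (-0.4227,-0.1218); α = Δx/Fx = (-3909/9248) / (-3909/1156) = 1/8
check: Δy/Fy = (-563/4624) / (-563/578) = 1/8 ✓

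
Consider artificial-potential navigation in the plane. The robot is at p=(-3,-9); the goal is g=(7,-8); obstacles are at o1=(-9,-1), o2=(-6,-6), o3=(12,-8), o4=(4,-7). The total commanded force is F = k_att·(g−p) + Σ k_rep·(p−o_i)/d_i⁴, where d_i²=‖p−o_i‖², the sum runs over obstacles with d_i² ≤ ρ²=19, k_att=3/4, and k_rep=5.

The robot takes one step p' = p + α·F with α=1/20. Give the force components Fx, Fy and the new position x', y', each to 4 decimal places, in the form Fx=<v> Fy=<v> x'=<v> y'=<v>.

F_att = 3/4·(g−p) = 3/4·(10,1) = (7.5000,0.7500)
o1: d²=100 > ρ²=19 → inactive
o2: d²=18 ≤ ρ²=19; F_rep = 5·(3,-3)/18² = (0.0463,-0.0463)
o3: d²=226 > ρ²=19 → inactive
o4: d²=53 > ρ²=19 → inactive
F = F_att + ΣF_rep = (7.5463,0.7037)
p' = p + 1/20·F = (-2.6227,-8.9648)

Fx=7.5463 Fy=0.7037 x'=-2.6227 y'=-8.9648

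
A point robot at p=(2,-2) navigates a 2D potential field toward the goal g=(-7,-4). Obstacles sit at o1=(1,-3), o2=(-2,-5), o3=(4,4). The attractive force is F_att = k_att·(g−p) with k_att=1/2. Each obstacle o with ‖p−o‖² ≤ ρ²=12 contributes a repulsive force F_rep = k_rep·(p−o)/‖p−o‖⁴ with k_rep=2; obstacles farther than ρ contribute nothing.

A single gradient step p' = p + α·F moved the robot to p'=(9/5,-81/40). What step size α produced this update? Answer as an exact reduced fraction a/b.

α = 1/20

F_att = 1/2·(g−p) = 1/2·(-9,-2) = (-4.5000,-1.0000)
o1: d²=2 ≤ ρ²=12; F_rep = 2·(1,1)/2² = (0.5000,0.5000)
o2: d²=25 > ρ²=12 → inactive
o3: d²=40 > ρ²=12 → inactive
F = F_att + ΣF_rep = (-4.0000,-0.5000)
Δp = p'−p = (-0.2000,-0.0250); α = Δx/Fx = (-1/5) / (-4) = 1/20
check: Δy/Fy = (-1/40) / (-1/2) = 1/20 ✓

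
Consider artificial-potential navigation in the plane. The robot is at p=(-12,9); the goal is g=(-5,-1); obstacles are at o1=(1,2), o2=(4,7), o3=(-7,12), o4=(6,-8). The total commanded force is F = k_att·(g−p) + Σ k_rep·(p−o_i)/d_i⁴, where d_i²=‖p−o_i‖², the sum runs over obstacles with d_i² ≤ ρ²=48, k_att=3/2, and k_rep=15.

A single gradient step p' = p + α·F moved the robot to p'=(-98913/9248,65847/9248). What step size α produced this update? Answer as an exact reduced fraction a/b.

α = 1/8

F_att = 3/2·(g−p) = 3/2·(7,-10) = (10.5000,-15.0000)
o1: d²=218 > ρ²=48 → inactive
o2: d²=260 > ρ²=48 → inactive
o3: d²=34 ≤ ρ²=48; F_rep = 15·(-5,-3)/34² = (-0.0649,-0.0389)
o4: d²=613 > ρ²=48 → inactive
F = F_att + ΣF_rep = (10.4351,-15.0389)
Δp = p'−p = (1.3044,-1.8799); α = Δx/Fx = (12063/9248) / (12063/1156) = 1/8
check: Δy/Fy = (-17385/9248) / (-17385/1156) = 1/8 ✓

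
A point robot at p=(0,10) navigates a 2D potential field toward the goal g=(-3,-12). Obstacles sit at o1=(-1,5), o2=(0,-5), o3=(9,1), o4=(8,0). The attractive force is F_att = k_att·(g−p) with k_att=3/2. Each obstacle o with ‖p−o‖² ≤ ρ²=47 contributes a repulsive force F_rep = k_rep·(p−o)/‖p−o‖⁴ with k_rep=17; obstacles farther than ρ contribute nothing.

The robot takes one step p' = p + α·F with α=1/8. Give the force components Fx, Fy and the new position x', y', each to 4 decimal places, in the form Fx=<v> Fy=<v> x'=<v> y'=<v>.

F_att = 3/2·(g−p) = 3/2·(-3,-22) = (-4.5000,-33.0000)
o1: d²=26 ≤ ρ²=47; F_rep = 17·(1,5)/26² = (0.0251,0.1257)
o2: d²=225 > ρ²=47 → inactive
o3: d²=162 > ρ²=47 → inactive
o4: d²=164 > ρ²=47 → inactive
F = F_att + ΣF_rep = (-4.4749,-32.8743)
p' = p + 1/8·F = (-0.5594,5.8907)

Fx=-4.4749 Fy=-32.8743 x'=-0.5594 y'=5.8907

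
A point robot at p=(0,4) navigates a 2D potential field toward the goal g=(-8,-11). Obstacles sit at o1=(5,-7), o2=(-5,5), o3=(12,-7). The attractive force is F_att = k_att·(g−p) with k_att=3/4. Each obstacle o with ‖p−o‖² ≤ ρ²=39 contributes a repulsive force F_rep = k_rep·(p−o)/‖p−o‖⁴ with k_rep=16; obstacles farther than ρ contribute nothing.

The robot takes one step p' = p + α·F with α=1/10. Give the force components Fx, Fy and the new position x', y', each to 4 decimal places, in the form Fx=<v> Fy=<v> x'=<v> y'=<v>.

F_att = 3/4·(g−p) = 3/4·(-8,-15) = (-6.0000,-11.2500)
o1: d²=146 > ρ²=39 → inactive
o2: d²=26 ≤ ρ²=39; F_rep = 16·(5,-1)/26² = (0.1183,-0.0237)
o3: d²=265 > ρ²=39 → inactive
F = F_att + ΣF_rep = (-5.8817,-11.2737)
p' = p + 1/10·F = (-0.5882,2.8726)

Fx=-5.8817 Fy=-11.2737 x'=-0.5882 y'=2.8726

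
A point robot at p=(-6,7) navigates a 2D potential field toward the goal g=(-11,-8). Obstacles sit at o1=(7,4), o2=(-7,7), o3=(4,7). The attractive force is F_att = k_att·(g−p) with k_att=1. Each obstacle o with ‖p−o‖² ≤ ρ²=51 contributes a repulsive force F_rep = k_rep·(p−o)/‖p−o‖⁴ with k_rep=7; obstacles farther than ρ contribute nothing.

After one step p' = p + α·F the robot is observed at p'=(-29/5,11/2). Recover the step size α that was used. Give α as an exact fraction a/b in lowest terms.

α = 1/10

F_att = 1·(g−p) = 1·(-5,-15) = (-5.0000,-15.0000)
o1: d²=178 > ρ²=51 → inactive
o2: d²=1 ≤ ρ²=51; F_rep = 7·(1,0)/1² = (7.0000,0.0000)
o3: d²=100 > ρ²=51 → inactive
F = F_att + ΣF_rep = (2.0000,-15.0000)
Δp = p'−p = (0.2000,-1.5000); α = Δx/Fx = (1/5) / (2) = 1/10
check: Δy/Fy = (-3/2) / (-15) = 1/10 ✓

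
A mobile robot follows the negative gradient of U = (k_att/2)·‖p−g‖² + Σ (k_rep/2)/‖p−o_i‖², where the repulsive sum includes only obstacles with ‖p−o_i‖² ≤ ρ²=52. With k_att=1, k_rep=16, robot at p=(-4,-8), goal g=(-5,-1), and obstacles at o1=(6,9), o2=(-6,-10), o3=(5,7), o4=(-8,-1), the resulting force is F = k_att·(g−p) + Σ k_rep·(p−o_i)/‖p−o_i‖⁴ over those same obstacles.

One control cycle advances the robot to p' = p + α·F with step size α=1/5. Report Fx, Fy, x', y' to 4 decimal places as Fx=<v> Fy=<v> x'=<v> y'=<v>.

F_att = 1·(g−p) = 1·(-1,7) = (-1.0000,7.0000)
o1: d²=389 > ρ²=52 → inactive
o2: d²=8 ≤ ρ²=52; F_rep = 16·(2,2)/8² = (0.5000,0.5000)
o3: d²=306 > ρ²=52 → inactive
o4: d²=65 > ρ²=52 → inactive
F = F_att + ΣF_rep = (-0.5000,7.5000)
p' = p + 1/5·F = (-4.1000,-6.5000)

Fx=-0.5000 Fy=7.5000 x'=-4.1000 y'=-6.5000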